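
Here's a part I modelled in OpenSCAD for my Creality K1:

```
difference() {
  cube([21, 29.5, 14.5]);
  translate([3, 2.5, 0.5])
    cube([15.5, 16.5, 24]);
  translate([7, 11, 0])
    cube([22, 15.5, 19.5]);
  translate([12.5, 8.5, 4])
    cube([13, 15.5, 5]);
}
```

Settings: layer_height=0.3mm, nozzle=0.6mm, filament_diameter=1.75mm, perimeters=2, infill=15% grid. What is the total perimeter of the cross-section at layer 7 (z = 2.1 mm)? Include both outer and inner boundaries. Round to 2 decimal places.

At z = 2.1 mm: the cube (footprint 21×29.5) is included at this height (perimeter 101.00 mm); the cube at (3, 2.5) (footprint 15.5×16.5) is included at this height (perimeter 64.00 mm); the cube at (7, 11) is present — its section is the full 22×15.5 rectangle (perimeter 75.00 mm); the cube at (12.5, 8.5) is absent (z outside [4, 9]); Subtracting the remaining from the first: starting from the 21×29.5 cube, the 15.5×16.5 cube at (3, 2.5) lies wholly inside it (removes its full 255.75 mm² and its 64.00 mm outline becomes a hole wall); the 22×15.5 cube at (7, 11) partially overlaps it — only the 125.00 mm² overlap (of its 341.00 mm²) is removed, clipping the outline — boundary = 154.00 mm. Overall, the cross-section is a single solid region. Total boundary length (outer) = 154.00 mm.

154.00 mm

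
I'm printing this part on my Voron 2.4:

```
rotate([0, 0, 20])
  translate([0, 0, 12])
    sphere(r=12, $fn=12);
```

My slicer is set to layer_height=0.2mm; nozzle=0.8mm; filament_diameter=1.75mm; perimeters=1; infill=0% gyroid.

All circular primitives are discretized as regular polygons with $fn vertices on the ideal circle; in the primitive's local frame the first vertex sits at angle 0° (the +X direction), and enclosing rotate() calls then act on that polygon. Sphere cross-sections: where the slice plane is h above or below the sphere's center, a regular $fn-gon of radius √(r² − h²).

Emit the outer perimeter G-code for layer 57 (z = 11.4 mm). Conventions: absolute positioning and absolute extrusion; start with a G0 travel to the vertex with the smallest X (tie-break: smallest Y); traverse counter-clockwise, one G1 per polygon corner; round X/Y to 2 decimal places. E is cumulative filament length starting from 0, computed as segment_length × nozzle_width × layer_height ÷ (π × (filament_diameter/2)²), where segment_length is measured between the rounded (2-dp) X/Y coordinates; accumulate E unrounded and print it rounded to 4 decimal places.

G0 X-11.80 Y2.08 Z11.40
G1 X-11.26 Y-4.10 E0.4127
G1 X-7.70 Y-9.18 E0.8253
G1 X-2.08 Y-11.80 E1.2378
G1 X4.10 Y-11.26 E1.6504
G1 X9.18 Y-7.70 E2.0631
G1 X11.80 Y-2.08 E2.4755
G1 X11.26 Y4.10 E2.8882
G1 X7.70 Y9.18 E3.3009
G1 X2.08 Y11.80 E3.7133
G1 X-4.10 Y11.26 E4.1260
G1 X-9.18 Y7.70 E4.5386
G1 X-11.80 Y2.08 E4.9511

At z = 11.4 mm: the sphere: section is a regular 12-gon, circumradius = √(r²−h²) = √(12²−0.6²) = 11.985; (whole slice rotated 20° about Z — lengths, areas and connectivity unchanged). The outline is a single polygon with 12 vertices. Extrusion per mm of travel: 0.8 × 0.2 / (π × 0.875²) = 0.066520. Accumulating E over each segment gives final E = 4.9511.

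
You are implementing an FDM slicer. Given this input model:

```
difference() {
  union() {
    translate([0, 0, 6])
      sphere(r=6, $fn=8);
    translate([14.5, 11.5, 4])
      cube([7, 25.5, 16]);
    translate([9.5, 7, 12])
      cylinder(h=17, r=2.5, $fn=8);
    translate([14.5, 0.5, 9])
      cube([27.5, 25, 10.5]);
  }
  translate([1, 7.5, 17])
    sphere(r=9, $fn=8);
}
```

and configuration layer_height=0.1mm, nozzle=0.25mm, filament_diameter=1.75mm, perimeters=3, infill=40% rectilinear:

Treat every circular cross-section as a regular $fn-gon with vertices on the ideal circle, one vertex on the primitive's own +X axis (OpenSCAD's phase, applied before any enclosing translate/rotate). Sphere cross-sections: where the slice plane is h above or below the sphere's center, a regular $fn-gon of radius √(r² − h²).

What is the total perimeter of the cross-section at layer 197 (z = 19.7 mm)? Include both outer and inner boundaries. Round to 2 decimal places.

At z = 19.7 mm: the sphere is not intersected at this z (|z−center|=13.700 > r=6); the cube at (14.5, 11.5) (footprint 7×25.5) is included at this height (perimeter 65.00 mm); the cylinder at (9.5, 7): section is a regular 8-gon, circumradius r=2.5 (perimeter = 2·8·2.500·sin(180°/8) = 15.31 mm); the cube at (14.5, 0.5) is absent (z outside [9, 19.5]); Combining (union): the 2 present regions are separate (no shared area or edge), so areas and boundary lengths simply add and each stays a separate island — boundary = 80.31 mm; the r=9 sphere at (1, 7.5) contributes a regular 8-gon of circumradius √(9²−2.7²) = 8.585 (perimeter = 2·8·8.585·sin(180°/8) = 52.57 mm); After the difference (first − rest): starting from the result so far, the r=9 sphere at (1, 7.5) partially overlaps it — only the 6.91 mm² overlap (of its 208.48 mm²) is removed, clipping the outline — boundary = 79.09 mm. Overall, the cross-section has 2 separate islands. Total boundary length (outer) = 79.09 mm.

79.09 mm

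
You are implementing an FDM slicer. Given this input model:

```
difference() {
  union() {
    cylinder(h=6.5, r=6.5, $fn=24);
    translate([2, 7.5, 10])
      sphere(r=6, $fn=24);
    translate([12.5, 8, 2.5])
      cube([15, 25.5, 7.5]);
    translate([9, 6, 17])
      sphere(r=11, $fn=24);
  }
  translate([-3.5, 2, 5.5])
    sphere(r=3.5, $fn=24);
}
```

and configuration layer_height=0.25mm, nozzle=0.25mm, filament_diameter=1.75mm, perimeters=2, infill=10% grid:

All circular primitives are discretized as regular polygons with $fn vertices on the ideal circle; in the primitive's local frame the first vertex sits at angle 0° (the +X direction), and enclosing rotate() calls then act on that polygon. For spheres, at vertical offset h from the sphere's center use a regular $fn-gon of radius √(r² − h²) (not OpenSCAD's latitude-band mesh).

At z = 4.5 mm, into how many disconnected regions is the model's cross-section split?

At z = 4.5 mm: the r=6.5 cylinder contributes a regular 24-gon of circumradius 6.5; the sphere at (2, 7.5): section is a regular 24-gon, circumradius = √(r²−h²) = √(6²−5.5²) = 2.398; the cube at (12.5, 8) (footprint 15×25.5) is included at this height; the sphere at (9, 6) is not intersected at this z (|z−center|=12.500 > r=11); Merging all regions: the regions partially overlap (shared area 2.71 mm²), so overlapping operands fuse into one piece — 2 connected regions; the r=3.5 sphere at (-3.5, 2) contributes a regular 24-gon of circumradius √(3.5²−1²) = 3.354; Taking the first minus the rest: starting from the result so far, the r=3.5 sphere at (-3.5, 2) partially overlaps it — only the 31.23 mm² overlap (of its 34.94 mm²) is removed, clipping the outline — 2 connected regions. The result has 2 disconnected regions.

2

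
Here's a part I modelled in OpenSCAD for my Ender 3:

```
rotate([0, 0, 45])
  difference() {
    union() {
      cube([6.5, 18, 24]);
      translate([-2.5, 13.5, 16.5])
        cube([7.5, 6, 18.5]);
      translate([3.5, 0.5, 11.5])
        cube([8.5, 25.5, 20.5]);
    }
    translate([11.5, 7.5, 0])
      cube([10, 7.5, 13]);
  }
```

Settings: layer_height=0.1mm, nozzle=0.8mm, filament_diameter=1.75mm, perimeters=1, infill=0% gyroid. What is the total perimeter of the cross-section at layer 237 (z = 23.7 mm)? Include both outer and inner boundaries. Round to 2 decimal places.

81.00 mm

At z = 23.7 mm: the cube (footprint 6.5×18) is included at this height (perimeter 49.00 mm); the cube at (-2.5, 13.5) (footprint 7.5×6) is included at this height (perimeter 27.00 mm); the 8.5×25.5 cube at (3.5, 0.5) contributes its full rectangle (perimeter 68.00 mm); Combining (union): the regions partially overlap (shared area 77.25 mm²), so the edge portions inside another operand are dropped and the merged outline is re-measured after clipping — boundary = 81.00 mm; the cube at (11.5, 7.5) does not reach this height (z outside [0, 13]); Taking the first minus the rest: none of the subtracted shapes is present at this height, so the result so far is unchanged — boundary = 81.00 mm; (whole slice rotated 45° about Z — lengths, areas and connectivity unchanged). Overall, the cross-section is a single solid region. Total boundary length (outer) = 81.00 mm.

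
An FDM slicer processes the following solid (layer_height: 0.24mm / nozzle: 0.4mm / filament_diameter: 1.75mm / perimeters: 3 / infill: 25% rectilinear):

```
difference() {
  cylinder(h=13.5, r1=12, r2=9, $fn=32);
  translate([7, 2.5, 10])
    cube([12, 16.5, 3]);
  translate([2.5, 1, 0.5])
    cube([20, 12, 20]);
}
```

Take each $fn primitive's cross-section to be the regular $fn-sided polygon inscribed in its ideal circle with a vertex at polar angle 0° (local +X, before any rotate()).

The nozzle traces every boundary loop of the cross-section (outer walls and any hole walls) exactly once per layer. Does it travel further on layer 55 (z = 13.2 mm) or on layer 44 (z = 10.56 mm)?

Layer 55 (z = 13.2): the cone contributes a regular 32-gon of circumradius 9.067 (interpolated between r1=12 and r2=9 at t=0.978) (perimeter = 2·32·9.067·sin(180°/32) = 56.88 mm); the cube at (7, 2.5) is not intersected at this z (z outside [10, 13]); the cube at (2.5, 1) (footprint 20×12) is included at this height (perimeter 64.00 mm); Subtracting the remaining from the first: starting from the cone, the 20×12 cube at (2.5, 1) partially overlaps it — only the 35.33 mm² overlap (of its 240.00 mm²) is removed, clipping the outline — boundary = 60.34 mm. So its perimeter = 60.34 mm. Layer 44 (z = 10.56): the cone contributes a regular 32-gon of circumradius 9.653 (interpolated between r1=12 and r2=9 at t=0.782) (perimeter = 2·32·9.653·sin(180°/32) = 60.56 mm); the 12×16.5 cube at (7, 2.5) contributes its full rectangle (perimeter 57.00 mm); the 20×12 cube at (2.5, 1) contributes its full rectangle (perimeter 64.00 mm); Taking the first minus the rest: starting from the cone, the 12×16.5 cube at (7, 2.5) partially overlaps it — only the 5.61 mm² overlap (of its 198.00 mm²) is removed, clipping the outline; the 20×12 cube at (2.5, 1) partially overlaps it — only the 36.22 mm² overlap (of its 240.00 mm²) is removed, clipping the outline — boundary = 64.29 mm. So its perimeter = 64.29 mm. Layer 44 is larger (64.29 vs 60.34 mm).

layer 44 (z = 10.56 mm)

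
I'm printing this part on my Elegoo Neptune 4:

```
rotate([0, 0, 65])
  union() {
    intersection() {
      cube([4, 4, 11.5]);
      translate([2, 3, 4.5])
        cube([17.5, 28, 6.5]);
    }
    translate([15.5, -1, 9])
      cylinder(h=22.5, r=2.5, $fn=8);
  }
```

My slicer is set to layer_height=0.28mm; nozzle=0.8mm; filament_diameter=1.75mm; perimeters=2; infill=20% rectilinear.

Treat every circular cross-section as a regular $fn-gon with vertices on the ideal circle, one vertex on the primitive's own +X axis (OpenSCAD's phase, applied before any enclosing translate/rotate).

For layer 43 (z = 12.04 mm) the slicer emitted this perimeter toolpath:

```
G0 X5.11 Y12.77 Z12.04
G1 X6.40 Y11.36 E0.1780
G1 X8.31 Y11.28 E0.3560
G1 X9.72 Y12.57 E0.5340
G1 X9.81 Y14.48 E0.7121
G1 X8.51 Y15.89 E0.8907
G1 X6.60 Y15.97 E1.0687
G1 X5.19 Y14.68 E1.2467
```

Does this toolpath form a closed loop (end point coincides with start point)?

no

Start point (G0): (5.11, 12.77). End point (last G1): the path does not return to the start — open.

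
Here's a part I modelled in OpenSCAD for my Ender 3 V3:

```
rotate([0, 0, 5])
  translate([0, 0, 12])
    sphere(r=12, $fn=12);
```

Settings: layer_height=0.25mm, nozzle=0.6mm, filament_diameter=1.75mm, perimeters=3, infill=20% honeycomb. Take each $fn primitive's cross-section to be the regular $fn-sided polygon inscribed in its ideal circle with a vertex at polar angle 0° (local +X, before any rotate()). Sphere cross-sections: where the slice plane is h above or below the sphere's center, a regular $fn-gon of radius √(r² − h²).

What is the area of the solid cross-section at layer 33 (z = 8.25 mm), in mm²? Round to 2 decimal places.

389.81 mm²

At z = 8.25 mm: the r=12 sphere contributes a regular 12-gon of circumradius √(12²−3.75²) = 11.399 (area = (12/2)·11.399²·sin(360°/12) = 389.81 mm²); (whole slice rotated 5° about Z — lengths, areas and connectivity unchanged). Overall, the cross-section is a single solid region. Net area = 389.81 mm².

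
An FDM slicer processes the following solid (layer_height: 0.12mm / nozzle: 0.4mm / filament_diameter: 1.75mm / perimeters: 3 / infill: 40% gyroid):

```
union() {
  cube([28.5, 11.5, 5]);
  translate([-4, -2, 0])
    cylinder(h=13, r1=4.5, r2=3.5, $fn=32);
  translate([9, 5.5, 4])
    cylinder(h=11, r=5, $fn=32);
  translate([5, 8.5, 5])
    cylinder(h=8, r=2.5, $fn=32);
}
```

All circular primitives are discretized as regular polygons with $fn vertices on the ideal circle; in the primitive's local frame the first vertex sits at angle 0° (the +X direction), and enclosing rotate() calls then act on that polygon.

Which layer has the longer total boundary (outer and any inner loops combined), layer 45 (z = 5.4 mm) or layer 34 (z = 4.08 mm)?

Layer 45 (z = 5.4): the cube is absent (z outside [0, 5]); the cone at (-4, -2): at t=0.415 of its height the radius interpolates to r₁+(r₂−r₁)t = 4.085, giving a regular 32-gon of that circumradius (perimeter = 2·32·4.085·sin(180°/32) = 25.62 mm); the r=5 cylinder at (9, 5.5) gives a regular 32-gon of circumradius 5 (constant along its height) (perimeter = 2·32·5.000·sin(180°/32) = 31.37 mm); the r=2.5 cylinder at (5, 8.5) gives a regular 32-gon of circumradius 2.5 (constant along its height) (perimeter = 2·32·2.500·sin(180°/32) = 15.68 mm); Combining (union): the regions partially overlap (shared area 8.64 mm²), so the edge portions inside another operand are dropped and the merged outline is re-measured after clipping — boundary = 61.08 mm. So its perimeter = 61.08 mm. Layer 34 (z = 4.08): the 28.5×11.5 cube contributes its full rectangle (perimeter 80.00 mm); the cone at (-4, -2) contributes a regular 32-gon of circumradius 4.186 (interpolated between r1=4.5 and r2=3.5 at t=0.314) (perimeter = 2·32·4.186·sin(180°/32) = 26.26 mm); the r=5 cylinder at (9, 5.5) contributes a regular 32-gon of circumradius 5 (perimeter = 2·32·5.000·sin(180°/32) = 31.37 mm); the cylinder at (5, 8.5) is absent (z outside [5, 13]); Merging all regions: the regions partially overlap (shared area 78.04 mm²), so the edge portions inside another operand are dropped and the merged outline is re-measured after clipping — boundary = 106.26 mm. So its perimeter = 106.26 mm. Layer 34 is larger (106.26 vs 61.08 mm).

layer 34 (z = 4.08 mm)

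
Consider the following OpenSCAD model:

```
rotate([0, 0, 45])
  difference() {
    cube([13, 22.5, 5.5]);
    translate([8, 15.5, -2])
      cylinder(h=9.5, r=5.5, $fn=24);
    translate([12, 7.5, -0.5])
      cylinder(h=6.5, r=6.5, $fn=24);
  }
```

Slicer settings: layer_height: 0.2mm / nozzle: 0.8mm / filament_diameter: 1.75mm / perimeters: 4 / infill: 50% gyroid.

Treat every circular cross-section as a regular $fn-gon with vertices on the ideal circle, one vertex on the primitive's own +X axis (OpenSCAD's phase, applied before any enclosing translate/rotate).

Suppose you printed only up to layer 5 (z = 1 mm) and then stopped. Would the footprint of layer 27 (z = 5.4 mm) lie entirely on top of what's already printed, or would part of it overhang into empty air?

entirely on top

Compare the two slices. At z = 1: the cube (footprint 13×22.5) is included at this height (area 292.50 mm²); the r=5.5 cylinder at (8, 15.5) contributes a regular 24-gon of circumradius 5.5 (area = (24/2)·5.500²·sin(360°/24) = 93.95 mm²); the r=6.5 cylinder at (12, 7.5) gives a regular 24-gon of circumradius 6.5 (constant along its height) (area = (24/2)·6.500²·sin(360°/24) = 131.22 mm²); Subtracting the remaining from the first: starting from the 13×22.5 cube (292.50 mm²), the r=5.5 cylinder at (8, 15.5) partially overlaps it — only the 92.56 mm² overlap (of its 93.95 mm²) is removed, clipping the outline; the r=6.5 cylinder at (12, 7.5) partially overlaps it — only the 62.45 mm² overlap (of its 131.22 mm²) is removed, clipping the outline — area = 137.49 mm²; (rotated 45° about Z; rotation is an isometry so areas/perimeters/island counts are preserved). At z = 5.4: the cube is present — its section is the full 13×22.5 rectangle (area 292.50 mm²); the r=5.5 cylinder at (8, 15.5) gives a regular 24-gon of circumradius 5.5 (constant along its height) (area = (24/2)·5.500²·sin(360°/24) = 93.95 mm²); the r=6.5 cylinder at (12, 7.5) gives a regular 24-gon of circumradius 6.5 (constant along its height) (area = (24/2)·6.500²·sin(360°/24) = 131.22 mm²); Subtracting the remaining from the first: starting from the 13×22.5 cube (292.50 mm²), the r=5.5 cylinder at (8, 15.5) partially overlaps it — only the 92.56 mm² overlap (of its 93.95 mm²) is removed, clipping the outline; the r=6.5 cylinder at (12, 7.5) partially overlaps it — only the 62.45 mm² overlap (of its 131.22 mm²) is removed, clipping the outline — area = 137.49 mm²; (whole slice rotated 45° about Z — lengths, areas and connectivity unchanged). Checking containment: the cross-section at z = 5.4 is a subset of the cross-section at z = 1.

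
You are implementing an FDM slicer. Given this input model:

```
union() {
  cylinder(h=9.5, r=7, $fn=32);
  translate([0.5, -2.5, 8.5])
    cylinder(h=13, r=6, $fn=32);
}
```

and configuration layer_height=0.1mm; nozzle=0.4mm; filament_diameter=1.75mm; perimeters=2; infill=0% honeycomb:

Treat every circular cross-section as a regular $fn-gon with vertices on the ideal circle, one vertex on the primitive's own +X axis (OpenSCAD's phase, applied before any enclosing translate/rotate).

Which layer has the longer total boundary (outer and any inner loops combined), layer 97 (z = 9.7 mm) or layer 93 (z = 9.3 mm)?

layer 93 (z = 9.3 mm)

Layer 97 (z = 9.7): the cylinder is not intersected at this z (z outside [0, 9.5]); the r=6 cylinder at (0.5, -2.5) contributes a regular 32-gon of circumradius 6 (perimeter = 2·32·6.000·sin(180°/32) = 37.64 mm); Merging all regions: only the r=6 cylinder at (0.5, -2.5) is present, so the union is just that shape — boundary = 37.64 mm. So its perimeter = 37.64 mm. Layer 93 (z = 9.3): the cylinder: section is a regular 32-gon, circumradius r=7 (perimeter = 2·32·7.000·sin(180°/32) = 43.91 mm); the cylinder at (0.5, -2.5): section is a regular 32-gon, circumradius r=6 (perimeter = 2·32·6.000·sin(180°/32) = 37.64 mm); Taking the union: the regions partially overlap (shared area 97.24 mm²), so the edge portions inside another operand are dropped and the merged outline is re-measured after clipping — boundary = 46.29 mm. So its perimeter = 46.29 mm. Layer 93 is larger (46.29 vs 37.64 mm).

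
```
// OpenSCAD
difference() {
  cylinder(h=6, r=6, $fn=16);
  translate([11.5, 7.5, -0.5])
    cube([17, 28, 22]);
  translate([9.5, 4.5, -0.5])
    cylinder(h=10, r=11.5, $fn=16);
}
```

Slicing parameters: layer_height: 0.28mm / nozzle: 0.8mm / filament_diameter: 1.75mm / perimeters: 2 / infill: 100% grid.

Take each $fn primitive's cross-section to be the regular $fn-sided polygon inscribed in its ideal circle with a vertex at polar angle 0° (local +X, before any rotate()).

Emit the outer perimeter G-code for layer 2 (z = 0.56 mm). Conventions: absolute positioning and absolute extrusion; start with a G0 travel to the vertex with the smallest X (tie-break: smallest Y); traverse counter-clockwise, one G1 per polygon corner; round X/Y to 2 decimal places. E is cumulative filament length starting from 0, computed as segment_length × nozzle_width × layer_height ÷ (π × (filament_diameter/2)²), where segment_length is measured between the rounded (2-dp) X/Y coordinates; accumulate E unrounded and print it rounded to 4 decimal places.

At z = 0.56 mm: the cylinder: section is a regular 16-gon, circumradius r=6; the cube at (11.5, 7.5) is present — its section is the full 17×28 rectangle; the cylinder at (9.5, 4.5): section is a regular 16-gon, circumradius r=11.5; After the difference (first − rest): starting from the r=6 cylinder, the 17×28 cube at (11.5, 7.5) misses the remaining region (no effect); the r=11.5 cylinder at (9.5, 4.5) partially overlaps it — only the 58.75 mm² overlap (of its 404.88 mm²) is removed, clipping the outline — 1 connected region. The outline is a single polygon with 14 vertices. Extrusion per mm of travel: 0.8 × 0.28 / (π × 0.875²) = 0.093128. Accumulating E over each segment gives final E = 3.0584.

G0 X-6.00 Y0.00 Z0.56
G1 X-5.54 Y-2.30 E0.2184
G1 X-4.24 Y-4.24 E0.4359
G1 X-2.30 Y-5.54 E0.6534
G1 X0.00 Y-6.00 E0.8718
G1 X2.30 Y-5.54 E1.0903
G1 X3.26 Y-4.90 E1.1977
G1 X1.37 Y-3.63 E1.4098
G1 X-1.12 Y0.10 E1.8274
G1 X-2.00 Y4.50 E2.2453
G1 X-1.77 Y5.65 E2.3545
G1 X-2.30 Y5.54 E2.4050
G1 X-4.24 Y4.24 E2.6224
G1 X-5.54 Y2.30 E2.8399
G1 X-6.00 Y0.00 E3.0584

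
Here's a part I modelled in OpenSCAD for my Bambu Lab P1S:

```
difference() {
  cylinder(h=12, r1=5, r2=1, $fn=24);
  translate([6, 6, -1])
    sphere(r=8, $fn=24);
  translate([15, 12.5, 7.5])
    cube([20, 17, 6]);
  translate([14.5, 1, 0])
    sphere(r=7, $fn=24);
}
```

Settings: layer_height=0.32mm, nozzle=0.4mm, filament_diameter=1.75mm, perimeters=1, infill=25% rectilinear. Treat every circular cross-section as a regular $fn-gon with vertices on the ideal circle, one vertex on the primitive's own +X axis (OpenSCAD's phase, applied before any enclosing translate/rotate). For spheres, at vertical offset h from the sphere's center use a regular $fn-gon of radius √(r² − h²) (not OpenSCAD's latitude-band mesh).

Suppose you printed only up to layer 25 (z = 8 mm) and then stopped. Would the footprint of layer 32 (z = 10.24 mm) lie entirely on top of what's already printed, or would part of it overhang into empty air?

Compare the two slices. At z = 8: the cone: at t=0.667 of its height the radius interpolates to r₁+(r₂−r₁)t = 2.333, giving a regular 24-gon of that circumradius (area = (24/2)·2.333²·sin(360°/24) = 16.91 mm²); the sphere at (6, 6) is absent (|z−center|=9.000 > r=8); the 20×17 cube at (15, 12.5) contributes its full rectangle (area 340.00 mm²); the sphere at (14.5, 1) is absent (|z−center|=8.000 > r=7); Subtracting the remaining from the first: starting from the cone (16.91 mm²), the 20×17 cube at (15, 12.5) misses the remaining region (no effect) — area = 16.91 mm². At z = 10.24: the cone: at t=0.853 of its height the radius interpolates to r₁+(r₂−r₁)t = 1.587, giving a regular 24-gon of that circumradius (area = (24/2)·1.587²·sin(360°/24) = 7.82 mm²); the sphere at (6, 6) is not intersected at this z (|z−center|=11.240 > r=8); the cube at (15, 12.5) (footprint 20×17) is included at this height (area 340.00 mm²); the sphere at (14.5, 1) is absent (|z−center|=10.240 > r=7); After the difference (first − rest): starting from the cone (7.82 mm²), the 20×17 cube at (15, 12.5) misses the remaining region (no effect) — area = 7.82 mm². Checking containment: the cross-section at z = 10.24 is a subset of the cross-section at z = 8.

entirely on top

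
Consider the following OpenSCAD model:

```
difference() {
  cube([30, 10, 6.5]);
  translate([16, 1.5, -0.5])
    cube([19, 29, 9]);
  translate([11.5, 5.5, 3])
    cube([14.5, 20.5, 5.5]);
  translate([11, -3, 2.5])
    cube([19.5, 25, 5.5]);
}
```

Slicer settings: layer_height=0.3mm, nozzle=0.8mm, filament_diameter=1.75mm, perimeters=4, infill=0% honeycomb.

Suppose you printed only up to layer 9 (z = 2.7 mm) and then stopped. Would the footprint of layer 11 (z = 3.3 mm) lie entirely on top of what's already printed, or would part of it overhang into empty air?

entirely on top

Compare the two slices. At z = 2.7: the cube is present — its section is the full 30×10 rectangle (area 300.00 mm²); the 19×29 cube at (16, 1.5) contributes its full rectangle (area 551.00 mm²); the cube at (11.5, 5.5) does not reach this height (z outside [3, 8.5]); the 19.5×25 cube at (11, -3) contributes its full rectangle (area 487.50 mm²); Subtracting the remaining from the first: starting from the 30×10 cube (300.00 mm²), the 19×29 cube at (16, 1.5) partially overlaps it — only the 119.00 mm² overlap (of its 551.00 mm²) is removed, clipping the outline; the 19.5×25 cube at (11, -3) partially overlaps it — only the 71.00 mm² overlap (of its 487.50 mm²) is removed, clipping the outline — area = 110.00 mm². At z = 3.3: the cube (footprint 30×10) is included at this height (area 300.00 mm²); the 19×29 cube at (16, 1.5) contributes its full rectangle (area 551.00 mm²); the 14.5×20.5 cube at (11.5, 5.5) contributes its full rectangle (area 297.25 mm²); the 19.5×25 cube at (11, -3) contributes its full rectangle (area 487.50 mm²); Taking the first minus the rest: starting from the 30×10 cube (300.00 mm²), the 19×29 cube at (16, 1.5) partially overlaps it — only the 119.00 mm² overlap (of its 551.00 mm²) is removed, clipping the outline; the 14.5×20.5 cube at (11.5, 5.5) partially overlaps it — only the 20.25 mm² overlap (of its 297.25 mm²) is removed, clipping the outline; the 19.5×25 cube at (11, -3) partially overlaps it — only the 50.75 mm² overlap (of its 487.50 mm²) is removed, clipping the outline — area = 110.00 mm². Checking containment: the cross-section at z = 3.3 is a subset of the cross-section at z = 2.7.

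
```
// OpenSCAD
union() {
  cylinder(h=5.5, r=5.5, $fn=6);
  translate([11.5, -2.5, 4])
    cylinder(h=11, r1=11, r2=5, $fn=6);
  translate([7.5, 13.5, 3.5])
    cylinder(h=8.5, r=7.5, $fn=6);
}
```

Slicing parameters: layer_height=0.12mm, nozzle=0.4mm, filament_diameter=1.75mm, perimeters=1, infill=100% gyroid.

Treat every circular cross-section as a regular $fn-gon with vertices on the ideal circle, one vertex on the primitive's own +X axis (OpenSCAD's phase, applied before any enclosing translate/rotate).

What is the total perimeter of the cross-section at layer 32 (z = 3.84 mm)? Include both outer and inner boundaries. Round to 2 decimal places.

78.00 mm

At z = 3.84 mm: the r=5.5 cylinder gives a regular 6-gon of circumradius 5.5 (constant along its height) (perimeter = 2·6·5.500·sin(180°/6) = 33.00 mm); the cone at (11.5, -2.5) is absent (z outside [4, 15]); the r=7.5 cylinder at (7.5, 13.5) gives a regular 6-gon of circumradius 7.5 (constant along its height) (perimeter = 2·6·7.500·sin(180°/6) = 45.00 mm); Taking the union: the 2 present regions are separate (no shared area or edge), so areas and boundary lengths simply add and each stays a separate island — boundary = 78.00 mm. Overall, the cross-section has 2 separate islands. Total boundary length (outer) = 78.00 mm.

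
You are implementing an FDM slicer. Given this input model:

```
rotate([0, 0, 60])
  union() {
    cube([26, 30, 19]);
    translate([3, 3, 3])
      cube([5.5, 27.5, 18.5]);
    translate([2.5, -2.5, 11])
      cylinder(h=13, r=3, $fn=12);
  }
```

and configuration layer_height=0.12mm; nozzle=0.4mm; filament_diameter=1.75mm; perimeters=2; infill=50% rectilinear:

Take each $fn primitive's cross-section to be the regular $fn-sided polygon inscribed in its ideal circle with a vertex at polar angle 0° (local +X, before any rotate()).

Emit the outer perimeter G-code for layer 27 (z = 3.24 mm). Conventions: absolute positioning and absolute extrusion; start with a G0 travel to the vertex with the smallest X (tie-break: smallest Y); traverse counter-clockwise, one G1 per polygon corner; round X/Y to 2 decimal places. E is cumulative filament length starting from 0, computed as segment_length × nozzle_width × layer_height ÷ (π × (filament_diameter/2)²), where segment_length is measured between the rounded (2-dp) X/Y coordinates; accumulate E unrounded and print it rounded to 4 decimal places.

At z = 3.24 mm: the 26×30 cube contributes its full rectangle; the 5.5×27.5 cube at (3, 3) contributes its full rectangle; the cylinder at (2.5, -2.5) is not intersected at this z (z outside [11, 24]); Merging all regions: the regions partially overlap (shared area 148.50 mm²), so overlapping operands fuse into one piece — 1 connected region; (whole slice rotated 60° about Z — lengths, areas and connectivity unchanged). The outline is a single polygon with 8 vertices. Extrusion per mm of travel: 0.4 × 0.12 / (π × 0.875²) = 0.019956. Accumulating E over each segment gives final E = 2.2550.

G0 X-25.98 Y15.00 Z3.24
G1 X0.00 Y0.00 E0.5987
G1 X13.00 Y22.52 E1.1176
G1 X-12.98 Y37.52 E1.7163
G1 X-21.73 Y22.36 E2.0656
G1 X-22.16 Y22.61 E2.0755
G1 X-24.91 Y17.85 E2.1852
G1 X-24.48 Y17.60 E2.1951
G1 X-25.98 Y15.00 E2.2550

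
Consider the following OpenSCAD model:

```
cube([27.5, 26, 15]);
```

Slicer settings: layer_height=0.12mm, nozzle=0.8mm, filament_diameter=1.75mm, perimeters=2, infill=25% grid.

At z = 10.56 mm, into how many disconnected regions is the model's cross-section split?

1

At z = 10.56 mm: the 27.5×26 cube contributes its full rectangle. The result has 1 disconnected region.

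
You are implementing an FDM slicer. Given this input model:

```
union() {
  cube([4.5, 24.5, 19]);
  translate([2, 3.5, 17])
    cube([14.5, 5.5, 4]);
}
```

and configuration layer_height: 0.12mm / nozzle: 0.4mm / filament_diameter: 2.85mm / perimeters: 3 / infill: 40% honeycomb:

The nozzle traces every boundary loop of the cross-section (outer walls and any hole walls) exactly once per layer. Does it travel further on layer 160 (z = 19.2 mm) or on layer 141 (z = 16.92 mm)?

Layer 160 (z = 19.2): the cube is absent (z outside [0, 19]); the 14.5×5.5 cube at (2, 3.5) contributes its full rectangle (perimeter 40.00 mm); Combining (union): only the 14.5×5.5 cube at (2, 3.5) is present, so the union is just that shape — boundary = 40.00 mm. So its perimeter = 40.00 mm. Layer 141 (z = 16.92): the cube is present — its section is the full 4.5×24.5 rectangle (perimeter 58.00 mm); the cube at (2, 3.5) is absent (z outside [17, 21]); Merging all regions: only the 4.5×24.5 cube is present, so the union is just that shape — boundary = 58.00 mm. So its perimeter = 58.00 mm. Layer 141 is larger (58.00 vs 40.00 mm).

layer 141 (z = 16.92 mm)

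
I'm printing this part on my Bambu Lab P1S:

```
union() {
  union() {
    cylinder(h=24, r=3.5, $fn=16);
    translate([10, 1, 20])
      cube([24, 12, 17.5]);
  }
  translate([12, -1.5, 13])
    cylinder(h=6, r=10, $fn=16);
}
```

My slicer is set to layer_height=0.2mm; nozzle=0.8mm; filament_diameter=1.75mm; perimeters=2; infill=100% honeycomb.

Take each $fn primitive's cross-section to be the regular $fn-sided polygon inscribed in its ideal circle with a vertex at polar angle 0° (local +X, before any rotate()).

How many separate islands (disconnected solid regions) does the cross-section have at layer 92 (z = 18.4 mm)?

1

At z = 18.4 mm: the r=3.5 cylinder contributes a regular 16-gon of circumradius 3.5; the cube at (10, 1) is not intersected at this z (z outside [20, 37.5]); Combining (union): only the r=3.5 cylinder is present, so the union is just that shape — 1 connected region; the r=10 cylinder at (12, -1.5) contributes a regular 16-gon of circumradius 10; Merging all regions: the regions partially overlap (shared area 4.02 mm²), so overlapping operands fuse into one piece — 1 connected region. Overall, the cross-section is a single solid region. Island count = 1.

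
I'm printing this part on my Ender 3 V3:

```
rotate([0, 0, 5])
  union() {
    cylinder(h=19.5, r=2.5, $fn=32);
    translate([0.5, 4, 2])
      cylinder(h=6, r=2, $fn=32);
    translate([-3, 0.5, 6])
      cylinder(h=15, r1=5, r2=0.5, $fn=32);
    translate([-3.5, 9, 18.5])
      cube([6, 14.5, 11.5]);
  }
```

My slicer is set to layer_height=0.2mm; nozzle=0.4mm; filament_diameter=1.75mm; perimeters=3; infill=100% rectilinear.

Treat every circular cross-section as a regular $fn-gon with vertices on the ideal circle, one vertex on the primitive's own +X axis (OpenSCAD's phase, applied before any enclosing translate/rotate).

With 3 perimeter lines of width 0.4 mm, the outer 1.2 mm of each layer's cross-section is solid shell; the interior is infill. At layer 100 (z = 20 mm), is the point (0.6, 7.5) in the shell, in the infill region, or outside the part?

outside

At z = 20 mm: the cylinder is absent (z outside [0, 19.5]); the cylinder at (0.5, 4) is not intersected at this z (z outside [2, 8]); the cone at (-3, 0.5): at t=0.933 of its height the radius interpolates to r₁+(r₂−r₁)t = 0.800, giving a regular 32-gon of that circumradius; the cube at (-3.5, 9) is present — its section is the full 6×14.5 rectangle; Taking the union: the 2 present regions are separate (no shared area or edge), so areas and boundary lengths simply add and each stays a separate island — 2 connected regions; (rotated 5° about Z; rotation is an isometry so areas/perimeters/island counts are preserved). Overall, the cross-section has 2 separate islands. Undo the 5° rotation: the query point maps to (1.251, 7.419) in the un-rotated model frame. The nearest boundary edge runs (2.50, 9.00)→(-3.50, 9.00); distance from the point to it = 1.58 mm. The point is not inside any of the regions above, so it lies outside the cross-section (1.58 mm from the nearest boundary).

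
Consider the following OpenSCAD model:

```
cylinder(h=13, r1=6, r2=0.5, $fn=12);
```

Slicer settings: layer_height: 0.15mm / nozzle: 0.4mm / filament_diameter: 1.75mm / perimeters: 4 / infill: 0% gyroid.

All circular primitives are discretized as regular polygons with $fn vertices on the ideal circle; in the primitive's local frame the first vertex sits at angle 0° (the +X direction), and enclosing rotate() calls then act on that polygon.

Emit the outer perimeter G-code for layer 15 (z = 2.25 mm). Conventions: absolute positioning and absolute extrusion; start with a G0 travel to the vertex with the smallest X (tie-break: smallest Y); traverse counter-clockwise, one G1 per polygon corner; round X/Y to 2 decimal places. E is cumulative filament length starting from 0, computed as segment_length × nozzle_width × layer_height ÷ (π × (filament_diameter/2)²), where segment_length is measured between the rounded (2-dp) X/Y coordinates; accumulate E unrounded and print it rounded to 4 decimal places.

G0 X-5.05 Y0.00 Z2.25
G1 X-4.37 Y-2.52 E0.0651
G1 X-2.52 Y-4.37 E0.1304
G1 X0.00 Y-5.05 E0.1955
G1 X2.52 Y-4.37 E0.2606
G1 X4.37 Y-2.52 E0.3259
G1 X5.05 Y0.00 E0.3910
G1 X4.37 Y2.52 E0.4561
G1 X2.52 Y4.37 E0.5213
G1 X0.00 Y5.05 E0.5865
G1 X-2.52 Y4.37 E0.6516
G1 X-4.37 Y2.52 E0.7168
G1 X-5.05 Y0.00 E0.7819

At z = 2.25 mm: the cone (r1=6→r2=0.5) has section circumradius 5.048 here — a regular 12-gon. The outline is a single polygon with 12 vertices. Extrusion per mm of travel: 0.4 × 0.15 / (π × 0.875²) = 0.024945. Accumulating E over each segment gives final E = 0.7819.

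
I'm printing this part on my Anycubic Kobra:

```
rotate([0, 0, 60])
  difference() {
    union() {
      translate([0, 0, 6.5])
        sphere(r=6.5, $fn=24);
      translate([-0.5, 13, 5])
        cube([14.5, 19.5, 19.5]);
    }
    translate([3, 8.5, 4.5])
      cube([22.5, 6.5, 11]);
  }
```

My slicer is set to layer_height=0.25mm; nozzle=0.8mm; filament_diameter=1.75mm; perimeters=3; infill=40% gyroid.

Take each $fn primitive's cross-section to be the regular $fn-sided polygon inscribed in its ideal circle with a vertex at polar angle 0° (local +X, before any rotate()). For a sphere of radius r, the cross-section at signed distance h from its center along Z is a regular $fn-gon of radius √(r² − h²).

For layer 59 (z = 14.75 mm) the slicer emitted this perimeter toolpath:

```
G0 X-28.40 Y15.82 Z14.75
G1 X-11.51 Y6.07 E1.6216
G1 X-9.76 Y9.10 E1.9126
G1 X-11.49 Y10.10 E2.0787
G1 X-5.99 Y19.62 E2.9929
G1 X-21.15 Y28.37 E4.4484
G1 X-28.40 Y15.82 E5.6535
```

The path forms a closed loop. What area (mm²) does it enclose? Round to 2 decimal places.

260.70 mm²

Apply the shoelace formula to the sequence of (X, Y) vertices; enclosed area = 260.70 mm².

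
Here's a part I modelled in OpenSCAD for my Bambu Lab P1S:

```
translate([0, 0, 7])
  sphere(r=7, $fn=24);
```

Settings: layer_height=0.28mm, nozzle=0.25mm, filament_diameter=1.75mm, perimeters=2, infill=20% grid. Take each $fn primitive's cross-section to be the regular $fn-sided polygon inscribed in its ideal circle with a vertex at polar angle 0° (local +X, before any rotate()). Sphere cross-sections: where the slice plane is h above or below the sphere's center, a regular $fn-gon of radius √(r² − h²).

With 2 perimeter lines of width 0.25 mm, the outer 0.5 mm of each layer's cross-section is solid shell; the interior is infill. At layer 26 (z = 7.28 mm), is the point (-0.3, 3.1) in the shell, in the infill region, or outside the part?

infill

At z = 7.28 mm: the r=7 sphere contributes a regular 24-gon of circumradius √(7²−0.28²) = 6.994. Overall, the cross-section is a single solid region. The nearest boundary edge runs (0.00, 6.99)→(-1.81, 6.76); distance from the point to it = 3.82 mm. The point is inside the cross-section and 3.82 mm from the nearest boundary — more than the 0.5 mm shell width (2 × 0.25), so it's in the infill interior.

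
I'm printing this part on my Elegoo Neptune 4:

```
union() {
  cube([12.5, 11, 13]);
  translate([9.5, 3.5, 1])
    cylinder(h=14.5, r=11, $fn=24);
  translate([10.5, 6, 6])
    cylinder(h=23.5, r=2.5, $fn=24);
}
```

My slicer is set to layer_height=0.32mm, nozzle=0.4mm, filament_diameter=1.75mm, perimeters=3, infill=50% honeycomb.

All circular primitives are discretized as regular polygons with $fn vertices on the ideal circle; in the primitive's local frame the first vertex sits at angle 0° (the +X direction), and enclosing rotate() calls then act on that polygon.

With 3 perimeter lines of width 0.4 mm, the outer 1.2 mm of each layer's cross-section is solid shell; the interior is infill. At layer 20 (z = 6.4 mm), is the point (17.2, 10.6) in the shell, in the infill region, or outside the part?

shell

At z = 6.4 mm: the 12.5×11 cube contributes its full rectangle; the r=11 cylinder at (9.5, 3.5) contributes a regular 24-gon of circumradius 11; the r=2.5 cylinder at (10.5, 6) contributes a regular 24-gon of circumradius 2.5; Combining (union): the regions partially overlap (shared area 155.43 mm²), so overlapping operands fuse into one piece — 1 connected region. Overall, the cross-section is a single solid region. The nearest boundary edge runs (17.28, 11.28)→(19.03, 9.00); distance from the point to it = 0.47 mm. The point is inside the cross-section, 0.47 mm from the nearest boundary — within the 1.2 mm shell band (3 × 0.4).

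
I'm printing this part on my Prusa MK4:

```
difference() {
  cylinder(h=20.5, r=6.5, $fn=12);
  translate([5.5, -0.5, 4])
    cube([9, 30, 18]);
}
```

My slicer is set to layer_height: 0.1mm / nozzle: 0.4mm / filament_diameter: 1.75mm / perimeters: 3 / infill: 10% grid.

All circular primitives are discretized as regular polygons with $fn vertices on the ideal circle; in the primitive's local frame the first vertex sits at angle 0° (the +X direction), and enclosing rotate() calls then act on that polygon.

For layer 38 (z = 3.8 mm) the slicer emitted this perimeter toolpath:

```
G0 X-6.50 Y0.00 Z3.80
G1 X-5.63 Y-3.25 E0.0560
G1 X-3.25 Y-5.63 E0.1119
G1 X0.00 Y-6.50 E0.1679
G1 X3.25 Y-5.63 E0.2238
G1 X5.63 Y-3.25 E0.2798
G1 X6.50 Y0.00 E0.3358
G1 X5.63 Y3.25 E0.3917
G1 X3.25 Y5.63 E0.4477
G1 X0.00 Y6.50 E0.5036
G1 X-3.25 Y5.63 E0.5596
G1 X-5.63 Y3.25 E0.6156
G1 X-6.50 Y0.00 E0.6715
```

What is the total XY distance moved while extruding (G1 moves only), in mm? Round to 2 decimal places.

Sum the Euclidean lengths of each G1 segment: total = 40.38 mm.

40.38 mm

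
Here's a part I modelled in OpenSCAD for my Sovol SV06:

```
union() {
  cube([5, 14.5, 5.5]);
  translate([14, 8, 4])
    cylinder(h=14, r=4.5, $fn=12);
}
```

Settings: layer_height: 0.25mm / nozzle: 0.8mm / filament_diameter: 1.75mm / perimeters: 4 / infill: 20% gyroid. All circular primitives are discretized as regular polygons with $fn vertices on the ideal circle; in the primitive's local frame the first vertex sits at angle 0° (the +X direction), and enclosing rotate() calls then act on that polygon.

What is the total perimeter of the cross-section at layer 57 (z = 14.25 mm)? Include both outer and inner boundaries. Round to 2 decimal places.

27.95 mm

At z = 14.25 mm: the cube does not reach this height (z outside [0, 5.5]); the cylinder at (14, 8): section is a regular 12-gon, circumradius r=4.5 (perimeter = 2·12·4.500·sin(180°/12) = 27.95 mm); Taking the union: only the r=4.5 cylinder at (14, 8) is present, so the union is just that shape — boundary = 27.95 mm. Overall, the cross-section is a single solid region. Total boundary length (outer) = 27.95 mm.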